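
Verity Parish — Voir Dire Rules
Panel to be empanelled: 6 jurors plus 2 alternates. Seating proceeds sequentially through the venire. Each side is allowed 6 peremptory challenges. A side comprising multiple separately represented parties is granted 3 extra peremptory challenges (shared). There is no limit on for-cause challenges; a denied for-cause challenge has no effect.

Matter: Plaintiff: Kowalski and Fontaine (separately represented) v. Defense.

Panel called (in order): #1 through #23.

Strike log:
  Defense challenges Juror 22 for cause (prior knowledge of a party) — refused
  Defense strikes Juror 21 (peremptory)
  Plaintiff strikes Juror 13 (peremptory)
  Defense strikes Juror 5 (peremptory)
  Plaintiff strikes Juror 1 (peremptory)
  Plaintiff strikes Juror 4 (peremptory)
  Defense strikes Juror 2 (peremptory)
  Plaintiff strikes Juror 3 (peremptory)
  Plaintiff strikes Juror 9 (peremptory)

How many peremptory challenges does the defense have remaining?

3

Defense allotment: 6.
Defense peremptories used: #21, #5, #2 — 3 (the for-cause on #22 doesn't count).
Remaining: 6 − 3 = 3.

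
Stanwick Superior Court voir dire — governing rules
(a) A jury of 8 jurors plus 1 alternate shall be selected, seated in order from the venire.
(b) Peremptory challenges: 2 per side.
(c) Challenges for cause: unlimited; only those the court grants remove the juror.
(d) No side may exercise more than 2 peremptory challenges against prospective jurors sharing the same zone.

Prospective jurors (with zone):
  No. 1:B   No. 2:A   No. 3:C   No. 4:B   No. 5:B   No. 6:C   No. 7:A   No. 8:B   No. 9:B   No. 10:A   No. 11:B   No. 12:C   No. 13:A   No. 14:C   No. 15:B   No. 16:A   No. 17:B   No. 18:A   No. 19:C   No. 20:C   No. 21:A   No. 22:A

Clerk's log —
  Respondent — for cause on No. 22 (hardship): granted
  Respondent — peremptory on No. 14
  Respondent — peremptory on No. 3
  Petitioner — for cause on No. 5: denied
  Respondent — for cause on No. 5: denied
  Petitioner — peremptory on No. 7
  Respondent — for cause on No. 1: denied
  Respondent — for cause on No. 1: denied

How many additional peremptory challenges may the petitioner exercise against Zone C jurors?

Petitioner peremptories so far: #7 — 1 of 2 used, 1 left overall.
Against Zone C: none yet — per-zone cap 2 leaves 2.
Binding limit: min(1, 2) = 1.

1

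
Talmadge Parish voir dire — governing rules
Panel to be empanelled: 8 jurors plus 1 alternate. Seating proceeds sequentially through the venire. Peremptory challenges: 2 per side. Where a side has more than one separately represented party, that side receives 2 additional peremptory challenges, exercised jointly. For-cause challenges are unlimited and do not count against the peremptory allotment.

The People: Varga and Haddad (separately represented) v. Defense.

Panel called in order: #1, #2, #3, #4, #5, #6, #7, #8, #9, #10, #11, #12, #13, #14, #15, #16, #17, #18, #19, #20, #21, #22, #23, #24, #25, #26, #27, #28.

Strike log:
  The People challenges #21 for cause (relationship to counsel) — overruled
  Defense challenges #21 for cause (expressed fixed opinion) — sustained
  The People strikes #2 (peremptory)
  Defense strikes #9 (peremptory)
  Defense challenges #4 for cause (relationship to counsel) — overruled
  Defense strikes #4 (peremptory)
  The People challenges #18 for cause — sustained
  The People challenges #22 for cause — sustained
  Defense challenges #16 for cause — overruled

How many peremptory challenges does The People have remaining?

3

The People allotment: 2 base + 2 multi-party = 4.
The People peremptories used: #2 — 1 (for-cause on #21, #18, #22 don't count).
Remaining: 4 − 1 = 3.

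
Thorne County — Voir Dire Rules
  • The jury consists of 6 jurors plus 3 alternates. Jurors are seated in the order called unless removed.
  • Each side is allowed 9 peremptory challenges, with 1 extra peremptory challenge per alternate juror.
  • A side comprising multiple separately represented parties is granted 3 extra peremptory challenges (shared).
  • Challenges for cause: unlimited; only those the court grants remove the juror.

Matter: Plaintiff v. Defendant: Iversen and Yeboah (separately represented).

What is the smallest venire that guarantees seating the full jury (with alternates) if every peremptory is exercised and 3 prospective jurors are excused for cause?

39

Seats to fill: 6 + 3 alternates = 9.
Peremptories — Plaintiff: 9 + 1×3 = 12; Defendant: 9 + 1×3 + 3 = 15; total 27.
For-cause removals: 3.
Minimum venire: 9 + 27 + 3 = 39.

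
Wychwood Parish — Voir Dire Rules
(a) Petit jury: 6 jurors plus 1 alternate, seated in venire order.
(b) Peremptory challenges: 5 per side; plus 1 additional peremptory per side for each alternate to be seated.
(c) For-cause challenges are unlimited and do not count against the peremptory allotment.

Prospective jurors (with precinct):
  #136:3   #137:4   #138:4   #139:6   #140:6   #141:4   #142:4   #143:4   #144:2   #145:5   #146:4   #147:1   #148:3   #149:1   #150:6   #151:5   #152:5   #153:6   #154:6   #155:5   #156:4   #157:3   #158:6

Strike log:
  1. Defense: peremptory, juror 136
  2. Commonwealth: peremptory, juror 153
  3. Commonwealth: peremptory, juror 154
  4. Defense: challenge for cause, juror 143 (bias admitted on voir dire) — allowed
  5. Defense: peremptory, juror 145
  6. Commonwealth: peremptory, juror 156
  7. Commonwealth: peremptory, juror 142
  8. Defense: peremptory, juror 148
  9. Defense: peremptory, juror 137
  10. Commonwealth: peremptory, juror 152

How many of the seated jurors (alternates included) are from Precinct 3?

0

Removed: #136, #137, #142, #143, #145, #148, #152, #153, #154, #156.
Seated (7 incl. alternates): #138, #139, #140, #141, #144, #146, #147.
None of those are in Precinct 3 → 0.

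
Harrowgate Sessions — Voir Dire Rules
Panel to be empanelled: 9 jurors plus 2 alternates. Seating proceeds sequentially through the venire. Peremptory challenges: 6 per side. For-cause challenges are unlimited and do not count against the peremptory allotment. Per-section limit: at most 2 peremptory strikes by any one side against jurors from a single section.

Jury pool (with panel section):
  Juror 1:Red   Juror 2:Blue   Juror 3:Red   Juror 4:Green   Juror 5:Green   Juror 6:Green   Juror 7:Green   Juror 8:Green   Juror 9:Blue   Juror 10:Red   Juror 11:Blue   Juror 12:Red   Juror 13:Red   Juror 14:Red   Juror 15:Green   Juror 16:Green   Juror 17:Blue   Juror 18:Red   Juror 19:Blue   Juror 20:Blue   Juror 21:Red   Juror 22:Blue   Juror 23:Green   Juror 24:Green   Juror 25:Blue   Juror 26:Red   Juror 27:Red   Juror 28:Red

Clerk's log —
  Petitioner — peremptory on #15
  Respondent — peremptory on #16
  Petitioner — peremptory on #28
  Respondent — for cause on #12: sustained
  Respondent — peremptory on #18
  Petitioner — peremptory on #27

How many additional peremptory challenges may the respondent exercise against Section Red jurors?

1

Respondent peremptories so far: #16, #18 — 2 of 6 used, 4 left overall.
Against Section Red: #18 — 1 used; per-section cap 2 leaves 1.
Binding limit: min(4, 1) = 1.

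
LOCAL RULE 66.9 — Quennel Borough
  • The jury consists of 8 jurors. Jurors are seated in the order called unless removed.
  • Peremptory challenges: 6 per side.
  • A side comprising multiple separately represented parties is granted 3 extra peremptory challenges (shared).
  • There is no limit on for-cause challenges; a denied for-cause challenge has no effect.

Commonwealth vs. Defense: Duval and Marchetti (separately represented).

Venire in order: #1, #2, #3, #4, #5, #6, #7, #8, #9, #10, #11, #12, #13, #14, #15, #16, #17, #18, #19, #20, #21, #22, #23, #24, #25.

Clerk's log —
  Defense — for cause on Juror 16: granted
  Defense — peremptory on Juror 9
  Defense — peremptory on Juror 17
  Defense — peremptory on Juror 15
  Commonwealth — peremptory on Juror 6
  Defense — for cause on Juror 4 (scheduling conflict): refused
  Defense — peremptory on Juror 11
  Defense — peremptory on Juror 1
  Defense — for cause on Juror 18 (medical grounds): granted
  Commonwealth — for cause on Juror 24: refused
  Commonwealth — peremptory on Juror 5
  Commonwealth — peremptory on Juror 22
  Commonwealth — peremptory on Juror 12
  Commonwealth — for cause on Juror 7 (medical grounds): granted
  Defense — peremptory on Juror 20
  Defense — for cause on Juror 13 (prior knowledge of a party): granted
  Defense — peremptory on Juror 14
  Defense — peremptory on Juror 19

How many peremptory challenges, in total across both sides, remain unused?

3

Commonwealth allotment: 6. Defense allotment: 6 base + 3 multi-party = 9.
Commonwealth peremptories used: #6, #5, #22, #12 — 4 (for-cause on #24, #7 don't count).
Defense peremptories used: #9, #17, #15, #11, #1, #20, #14, #19 — 8 (for-cause on #16, #4, #18, #13 don't count).
Remaining: (6 − 4) + (9 − 8) = 3.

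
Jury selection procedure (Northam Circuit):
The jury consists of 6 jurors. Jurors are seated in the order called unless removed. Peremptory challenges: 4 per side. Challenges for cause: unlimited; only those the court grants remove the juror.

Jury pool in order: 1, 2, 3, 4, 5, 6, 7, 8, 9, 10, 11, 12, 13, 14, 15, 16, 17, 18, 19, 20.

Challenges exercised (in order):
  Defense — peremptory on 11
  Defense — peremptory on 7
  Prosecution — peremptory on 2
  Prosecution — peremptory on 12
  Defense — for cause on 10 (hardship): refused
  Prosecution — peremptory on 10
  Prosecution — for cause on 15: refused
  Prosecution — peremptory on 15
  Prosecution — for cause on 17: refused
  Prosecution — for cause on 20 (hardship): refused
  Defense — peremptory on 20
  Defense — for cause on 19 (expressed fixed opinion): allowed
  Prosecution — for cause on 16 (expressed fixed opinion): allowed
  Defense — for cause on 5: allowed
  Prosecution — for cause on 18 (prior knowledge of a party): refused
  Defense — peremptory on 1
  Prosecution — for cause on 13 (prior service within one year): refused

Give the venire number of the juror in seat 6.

13

Removed: #1, #2, #5, #7, #10, #11, #12, #15, #16, #19, #20. (#13, #17, #18 stay — for-cause denied.)
Filling seats in venire order through position 6: #3, #4, #6, #8, #9, #13.
So seat 6 is #13.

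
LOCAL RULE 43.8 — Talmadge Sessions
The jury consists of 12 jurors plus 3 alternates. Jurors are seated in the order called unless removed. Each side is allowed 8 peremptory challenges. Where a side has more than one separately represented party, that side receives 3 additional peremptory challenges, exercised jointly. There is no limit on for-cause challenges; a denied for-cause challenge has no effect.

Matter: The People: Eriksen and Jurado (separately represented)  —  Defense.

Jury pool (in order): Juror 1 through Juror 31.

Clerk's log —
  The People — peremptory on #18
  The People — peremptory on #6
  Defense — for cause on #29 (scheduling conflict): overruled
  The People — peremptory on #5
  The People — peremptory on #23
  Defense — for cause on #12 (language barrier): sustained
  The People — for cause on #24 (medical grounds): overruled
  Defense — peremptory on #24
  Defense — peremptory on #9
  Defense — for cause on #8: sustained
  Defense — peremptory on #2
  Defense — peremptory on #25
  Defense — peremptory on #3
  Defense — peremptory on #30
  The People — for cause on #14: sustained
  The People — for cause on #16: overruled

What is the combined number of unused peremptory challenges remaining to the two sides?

The People allotment: 8 base + 3 multi-party = 11. Defense allotment: 8.
The People peremptories used: #18, #6, #5, #23 — 4 (for-cause on #24, #14, #16 don't count).
Defense peremptories used: #24, #9, #2, #25, #3, #30 — 6 (for-cause on #29, #12, #8 don't count).
Remaining: (11 − 4) + (8 − 6) = 9.

9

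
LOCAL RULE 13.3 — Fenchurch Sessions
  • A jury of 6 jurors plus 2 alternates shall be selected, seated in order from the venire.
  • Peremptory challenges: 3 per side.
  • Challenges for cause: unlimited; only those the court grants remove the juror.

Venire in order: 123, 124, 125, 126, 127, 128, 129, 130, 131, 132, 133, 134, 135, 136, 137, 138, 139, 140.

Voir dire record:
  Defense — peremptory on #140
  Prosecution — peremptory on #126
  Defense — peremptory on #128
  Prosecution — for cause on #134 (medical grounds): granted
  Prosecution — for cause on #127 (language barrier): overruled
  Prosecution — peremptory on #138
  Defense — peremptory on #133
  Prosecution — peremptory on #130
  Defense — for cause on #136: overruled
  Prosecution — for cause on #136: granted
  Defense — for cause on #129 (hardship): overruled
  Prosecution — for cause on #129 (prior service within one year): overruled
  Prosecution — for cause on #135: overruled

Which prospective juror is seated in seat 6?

Removed: #126, #128, #130, #133, #134, #136, #138, #140. (#127, #129, #135 stay — for-cause denied.)
Filling seats in venire order through position 6: #123, #124, #125, #127, #129, #131.
So seat 6 is #131.

131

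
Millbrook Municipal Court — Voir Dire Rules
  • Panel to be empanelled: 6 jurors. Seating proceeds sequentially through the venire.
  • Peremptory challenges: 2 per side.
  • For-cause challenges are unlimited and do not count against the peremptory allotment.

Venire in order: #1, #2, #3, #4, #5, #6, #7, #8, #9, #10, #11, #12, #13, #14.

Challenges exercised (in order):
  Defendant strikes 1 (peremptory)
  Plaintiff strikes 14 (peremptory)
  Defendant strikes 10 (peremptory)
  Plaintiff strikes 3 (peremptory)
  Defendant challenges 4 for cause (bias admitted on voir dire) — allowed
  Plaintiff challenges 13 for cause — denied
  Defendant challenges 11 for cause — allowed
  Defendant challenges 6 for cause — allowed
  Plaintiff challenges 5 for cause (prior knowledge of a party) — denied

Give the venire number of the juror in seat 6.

12

Removed: #1, #3, #4, #6, #10, #11, #14. (#5, #13 stay — for-cause denied.)
Seating in order: seats 1–6 → #2, #5, #7, #8, #9, #12.
So seat 6 is #12.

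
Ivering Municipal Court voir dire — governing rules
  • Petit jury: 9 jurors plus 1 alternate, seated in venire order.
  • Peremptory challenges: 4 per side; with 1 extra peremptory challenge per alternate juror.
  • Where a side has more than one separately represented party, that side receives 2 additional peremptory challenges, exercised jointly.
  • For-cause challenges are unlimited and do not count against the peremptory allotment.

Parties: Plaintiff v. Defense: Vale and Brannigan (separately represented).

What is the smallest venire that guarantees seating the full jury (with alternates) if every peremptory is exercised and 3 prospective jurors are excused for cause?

25

Seats to fill: 9 + 1 alternates = 10.
Peremptories — Plaintiff: 4 + 1×1 = 5; Defense: 4 + 1×1 + 2 = 7; total 12.
For-cause removals: 3.
Minimum venire: 10 + 12 + 3 = 25.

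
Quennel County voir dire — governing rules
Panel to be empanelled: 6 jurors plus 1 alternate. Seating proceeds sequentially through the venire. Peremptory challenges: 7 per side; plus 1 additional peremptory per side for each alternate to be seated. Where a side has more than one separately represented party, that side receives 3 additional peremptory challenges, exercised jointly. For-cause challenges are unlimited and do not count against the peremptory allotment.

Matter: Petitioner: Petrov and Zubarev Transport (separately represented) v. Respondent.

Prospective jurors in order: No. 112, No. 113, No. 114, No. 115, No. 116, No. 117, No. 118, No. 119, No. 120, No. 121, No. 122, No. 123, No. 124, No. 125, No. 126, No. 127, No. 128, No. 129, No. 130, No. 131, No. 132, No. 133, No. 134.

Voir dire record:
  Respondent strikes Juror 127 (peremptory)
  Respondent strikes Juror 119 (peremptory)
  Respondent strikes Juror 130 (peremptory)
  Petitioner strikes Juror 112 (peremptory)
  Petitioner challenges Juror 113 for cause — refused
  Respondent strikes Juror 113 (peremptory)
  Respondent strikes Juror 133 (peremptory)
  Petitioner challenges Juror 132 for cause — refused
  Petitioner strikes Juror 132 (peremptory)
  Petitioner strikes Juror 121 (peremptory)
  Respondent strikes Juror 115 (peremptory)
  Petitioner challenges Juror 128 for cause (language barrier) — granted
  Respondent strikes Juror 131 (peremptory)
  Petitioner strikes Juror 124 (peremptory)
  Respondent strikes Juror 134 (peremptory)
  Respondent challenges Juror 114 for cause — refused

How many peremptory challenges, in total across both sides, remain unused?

Petitioner allotment: 7 base + 1 × 1 alternate + 3 multi-party = 11. Respondent allotment: 7 base + 1 × 1 alternate = 8.
Petitioner peremptories used: #112, #132, #121, #124 — 4 (for-cause on #113, #132, #128 don't count).
Respondent peremptories used: #127, #119, #130, #113, #133, #115, #131, #134 — 8 (the for-cause on #114 doesn't count).
Remaining: (11 − 4) + (8 − 8) = 7.

7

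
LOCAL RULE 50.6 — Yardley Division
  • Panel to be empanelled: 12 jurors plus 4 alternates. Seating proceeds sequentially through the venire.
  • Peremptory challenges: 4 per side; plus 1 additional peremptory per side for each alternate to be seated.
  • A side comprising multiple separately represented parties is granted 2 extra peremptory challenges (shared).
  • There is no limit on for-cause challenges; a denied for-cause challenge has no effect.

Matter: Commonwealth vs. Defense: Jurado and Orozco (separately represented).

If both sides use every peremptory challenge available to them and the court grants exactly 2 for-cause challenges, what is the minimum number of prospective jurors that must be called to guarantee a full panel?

36

Seats to fill: 12 + 4 alternates = 16.
Peremptories — Commonwealth: 4 + 1×4 = 8; Defense: 4 + 1×4 + 2 = 10; total 18.
For-cause removals: 2.
Minimum venire: 16 + 18 + 2 = 36.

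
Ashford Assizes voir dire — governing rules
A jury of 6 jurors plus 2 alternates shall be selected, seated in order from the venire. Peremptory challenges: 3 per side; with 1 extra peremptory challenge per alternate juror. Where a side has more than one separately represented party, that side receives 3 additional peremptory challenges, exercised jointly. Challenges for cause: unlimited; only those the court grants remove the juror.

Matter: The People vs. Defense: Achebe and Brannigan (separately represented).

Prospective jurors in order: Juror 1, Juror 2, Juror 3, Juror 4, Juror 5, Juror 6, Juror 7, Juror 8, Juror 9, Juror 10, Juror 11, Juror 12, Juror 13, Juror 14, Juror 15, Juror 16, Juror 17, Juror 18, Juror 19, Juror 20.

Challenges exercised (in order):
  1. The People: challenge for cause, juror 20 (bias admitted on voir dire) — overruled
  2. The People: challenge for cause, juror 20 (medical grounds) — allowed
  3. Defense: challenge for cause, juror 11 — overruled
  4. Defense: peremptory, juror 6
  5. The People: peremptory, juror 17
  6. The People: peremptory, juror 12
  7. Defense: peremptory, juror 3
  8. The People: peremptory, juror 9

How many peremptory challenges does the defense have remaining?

Defense allotment: 3 base + 1 × 2 alternates + 3 multi-party = 8.
Defense peremptories used: #6, #3 — 2 (the for-cause on #11 doesn't count).
Remaining: 8 − 2 = 6.

6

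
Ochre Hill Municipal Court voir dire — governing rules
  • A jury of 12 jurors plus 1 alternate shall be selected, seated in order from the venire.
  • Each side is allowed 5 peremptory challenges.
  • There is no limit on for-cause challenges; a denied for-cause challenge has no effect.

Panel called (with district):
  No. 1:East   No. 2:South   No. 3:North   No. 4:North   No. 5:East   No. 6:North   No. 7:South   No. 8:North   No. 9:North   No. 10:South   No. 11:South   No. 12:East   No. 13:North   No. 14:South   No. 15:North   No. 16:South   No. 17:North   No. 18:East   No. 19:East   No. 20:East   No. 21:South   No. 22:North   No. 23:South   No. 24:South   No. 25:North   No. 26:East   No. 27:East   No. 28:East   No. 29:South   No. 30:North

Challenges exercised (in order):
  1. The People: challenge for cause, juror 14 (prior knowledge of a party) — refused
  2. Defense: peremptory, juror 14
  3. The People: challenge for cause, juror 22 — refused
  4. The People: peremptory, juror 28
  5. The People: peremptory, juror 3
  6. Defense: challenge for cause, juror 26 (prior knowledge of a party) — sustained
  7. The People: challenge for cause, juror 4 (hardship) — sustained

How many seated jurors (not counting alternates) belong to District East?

3

Removed: #3, #4, #14, #26, #28.
Seated jurors 1–12: #1, #2, #5, #6, #7, #8, #9, #10, #11, #12, #13, #15 (alternates #16 not counted).
Of those, in District East: #1, #5, #12 → 3.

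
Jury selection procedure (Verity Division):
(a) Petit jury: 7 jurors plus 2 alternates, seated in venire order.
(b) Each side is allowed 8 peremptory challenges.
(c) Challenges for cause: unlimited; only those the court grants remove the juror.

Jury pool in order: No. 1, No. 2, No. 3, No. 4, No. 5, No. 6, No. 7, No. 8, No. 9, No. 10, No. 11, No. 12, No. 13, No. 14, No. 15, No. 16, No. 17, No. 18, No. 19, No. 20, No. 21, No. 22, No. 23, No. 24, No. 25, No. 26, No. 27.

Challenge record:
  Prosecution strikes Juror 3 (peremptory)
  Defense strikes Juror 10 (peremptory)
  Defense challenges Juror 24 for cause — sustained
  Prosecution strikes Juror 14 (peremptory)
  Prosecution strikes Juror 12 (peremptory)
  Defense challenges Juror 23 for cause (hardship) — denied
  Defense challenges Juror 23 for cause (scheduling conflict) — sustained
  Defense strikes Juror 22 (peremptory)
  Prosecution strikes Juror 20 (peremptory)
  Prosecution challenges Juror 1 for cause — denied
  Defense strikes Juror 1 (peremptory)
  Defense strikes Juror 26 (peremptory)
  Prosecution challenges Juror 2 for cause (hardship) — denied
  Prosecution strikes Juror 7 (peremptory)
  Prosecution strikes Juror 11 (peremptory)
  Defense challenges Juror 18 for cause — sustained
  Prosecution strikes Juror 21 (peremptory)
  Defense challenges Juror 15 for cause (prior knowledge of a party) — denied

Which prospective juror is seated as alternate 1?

Removed: #1, #3, #7, #10, #11, #12, #14, #18, #20, #21, #22, #23, #24, #26. (#2, #15 stay — for-cause denied.)
Seating in order: seats 1–7 → #2, #4, #5, #6, #8, #9, #13; alternates → #15, #16.
So alternate 1 is #15.

15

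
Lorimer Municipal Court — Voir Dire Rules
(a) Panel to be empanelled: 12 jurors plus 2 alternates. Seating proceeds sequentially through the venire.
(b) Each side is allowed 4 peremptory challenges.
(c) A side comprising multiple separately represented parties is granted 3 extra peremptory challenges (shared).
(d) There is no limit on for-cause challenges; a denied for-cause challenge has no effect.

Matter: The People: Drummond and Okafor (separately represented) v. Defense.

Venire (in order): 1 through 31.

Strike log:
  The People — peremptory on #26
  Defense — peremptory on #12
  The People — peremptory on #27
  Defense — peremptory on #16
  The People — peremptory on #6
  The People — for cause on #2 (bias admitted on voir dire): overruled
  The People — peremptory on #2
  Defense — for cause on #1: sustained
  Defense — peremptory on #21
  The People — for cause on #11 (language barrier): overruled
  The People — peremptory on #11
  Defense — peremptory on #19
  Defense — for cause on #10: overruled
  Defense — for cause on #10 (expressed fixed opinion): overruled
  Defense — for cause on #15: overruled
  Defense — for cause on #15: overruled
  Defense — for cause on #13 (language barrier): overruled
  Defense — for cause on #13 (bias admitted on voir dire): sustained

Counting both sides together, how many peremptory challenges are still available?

The People allotment: 4 base + 3 multi-party = 7. Defense allotment: 4.
The People peremptories used: #26, #27, #6, #2, #11 — 5 (for-cause on #2, #11 don't count).
Defense peremptories used: #12, #16, #21, #19 — 4 (for-cause on #1, #10, #10, #15, #15, #13, #13 don't count).
Remaining: (7 − 5) + (4 − 4) = 2.

2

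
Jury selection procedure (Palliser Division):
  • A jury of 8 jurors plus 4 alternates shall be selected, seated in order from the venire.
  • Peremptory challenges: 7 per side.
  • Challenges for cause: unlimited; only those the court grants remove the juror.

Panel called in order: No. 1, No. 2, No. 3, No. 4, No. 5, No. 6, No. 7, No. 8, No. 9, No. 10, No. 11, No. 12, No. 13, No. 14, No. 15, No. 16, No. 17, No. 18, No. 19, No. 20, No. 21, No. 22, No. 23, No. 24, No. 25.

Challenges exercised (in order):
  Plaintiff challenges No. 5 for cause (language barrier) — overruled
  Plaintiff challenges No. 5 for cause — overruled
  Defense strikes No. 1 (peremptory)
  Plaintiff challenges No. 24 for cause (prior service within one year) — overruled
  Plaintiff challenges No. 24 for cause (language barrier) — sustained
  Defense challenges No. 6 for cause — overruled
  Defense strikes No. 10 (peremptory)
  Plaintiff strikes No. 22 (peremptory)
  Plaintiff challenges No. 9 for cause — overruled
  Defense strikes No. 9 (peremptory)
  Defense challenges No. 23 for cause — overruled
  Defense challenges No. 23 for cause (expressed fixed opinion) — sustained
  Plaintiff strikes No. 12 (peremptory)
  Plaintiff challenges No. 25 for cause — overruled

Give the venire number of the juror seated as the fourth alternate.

16

Removed: #1, #9, #10, #12, #22, #23, #24. (#5, #6, #25 stay — for-cause denied.)
Filling seats in venire order through position 12: #2, #3, #4, #5, #6, #7, #8, #11, #13, #14, #15, #16.
So alternate 4 is #16.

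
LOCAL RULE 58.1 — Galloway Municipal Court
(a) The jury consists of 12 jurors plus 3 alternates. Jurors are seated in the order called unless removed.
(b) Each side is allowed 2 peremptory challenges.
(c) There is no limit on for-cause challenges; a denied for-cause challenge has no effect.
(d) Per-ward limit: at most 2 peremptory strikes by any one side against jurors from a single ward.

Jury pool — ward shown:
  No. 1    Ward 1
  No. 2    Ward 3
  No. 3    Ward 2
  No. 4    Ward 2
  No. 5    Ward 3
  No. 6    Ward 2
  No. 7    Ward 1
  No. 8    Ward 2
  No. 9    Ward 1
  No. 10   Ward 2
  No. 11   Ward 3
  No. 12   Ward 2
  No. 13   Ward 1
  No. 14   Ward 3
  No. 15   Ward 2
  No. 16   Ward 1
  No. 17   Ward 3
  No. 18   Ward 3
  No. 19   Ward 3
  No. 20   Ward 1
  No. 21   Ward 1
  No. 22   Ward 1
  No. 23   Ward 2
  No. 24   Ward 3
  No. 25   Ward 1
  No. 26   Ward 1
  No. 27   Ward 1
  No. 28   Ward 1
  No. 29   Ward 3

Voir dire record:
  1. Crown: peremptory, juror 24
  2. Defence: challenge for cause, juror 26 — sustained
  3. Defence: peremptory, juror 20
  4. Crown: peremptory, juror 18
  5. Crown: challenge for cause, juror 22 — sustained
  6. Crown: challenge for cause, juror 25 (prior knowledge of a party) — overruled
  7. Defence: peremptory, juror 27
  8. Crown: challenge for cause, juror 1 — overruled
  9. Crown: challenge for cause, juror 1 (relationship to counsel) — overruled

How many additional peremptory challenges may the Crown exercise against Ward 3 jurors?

0

Crown peremptories so far: #24, #18 — 2 of 2 used, 0 left overall.
Against Ward 3: #24, #18 — 2 used; per-ward cap 2 leaves 0.
Binding limit: min(0, 0) = 0.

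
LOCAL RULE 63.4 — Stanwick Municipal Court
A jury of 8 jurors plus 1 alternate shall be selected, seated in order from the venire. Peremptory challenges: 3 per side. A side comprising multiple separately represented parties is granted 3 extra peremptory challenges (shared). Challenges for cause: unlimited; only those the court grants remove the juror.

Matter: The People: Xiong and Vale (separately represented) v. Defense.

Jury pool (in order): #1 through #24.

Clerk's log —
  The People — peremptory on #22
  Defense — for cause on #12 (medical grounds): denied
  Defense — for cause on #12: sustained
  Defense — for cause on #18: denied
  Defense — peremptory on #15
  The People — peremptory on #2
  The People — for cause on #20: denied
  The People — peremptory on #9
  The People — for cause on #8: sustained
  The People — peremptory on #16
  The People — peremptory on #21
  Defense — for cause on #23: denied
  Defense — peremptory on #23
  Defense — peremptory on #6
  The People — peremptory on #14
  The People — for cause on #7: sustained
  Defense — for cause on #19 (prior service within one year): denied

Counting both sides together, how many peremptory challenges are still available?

0

The People allotment: 3 base + 3 multi-party = 6. Defense allotment: 3.
The People peremptories used: #22, #2, #9, #16, #21, #14 — 6 (for-cause on #20, #8, #7 don't count).
Defense peremptories used: #15, #23, #6 — 3 (for-cause on #12, #12, #18, #23, #19 don't count).
Remaining: (6 − 6) + (3 − 3) = 0.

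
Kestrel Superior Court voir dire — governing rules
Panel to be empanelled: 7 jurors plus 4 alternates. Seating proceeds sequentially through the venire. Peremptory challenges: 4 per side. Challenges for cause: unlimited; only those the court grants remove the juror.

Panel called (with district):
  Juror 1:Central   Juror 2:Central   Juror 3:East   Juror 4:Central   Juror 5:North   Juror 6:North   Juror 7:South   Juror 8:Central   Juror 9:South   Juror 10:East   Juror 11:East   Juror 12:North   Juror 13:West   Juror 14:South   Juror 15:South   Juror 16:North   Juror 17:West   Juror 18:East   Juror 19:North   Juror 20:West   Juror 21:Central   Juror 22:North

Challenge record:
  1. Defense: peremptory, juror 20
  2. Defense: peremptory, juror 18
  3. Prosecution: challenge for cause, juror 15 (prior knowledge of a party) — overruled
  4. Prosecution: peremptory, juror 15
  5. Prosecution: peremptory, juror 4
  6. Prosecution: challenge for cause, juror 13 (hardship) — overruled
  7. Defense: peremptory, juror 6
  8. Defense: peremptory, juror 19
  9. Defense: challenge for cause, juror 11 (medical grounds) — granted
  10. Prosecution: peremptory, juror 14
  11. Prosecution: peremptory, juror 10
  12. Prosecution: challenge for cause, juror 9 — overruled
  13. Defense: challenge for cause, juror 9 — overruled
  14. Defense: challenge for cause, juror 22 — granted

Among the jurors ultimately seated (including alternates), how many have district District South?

Removed: #4, #6, #10, #11, #14, #15, #18, #19, #20, #22.
Seated (11 incl. alternates): #1, #2, #3, #5, #7, #8, #9, #12, #13, #16, #17.
Of those, in District South: #7, #9 → 2.

2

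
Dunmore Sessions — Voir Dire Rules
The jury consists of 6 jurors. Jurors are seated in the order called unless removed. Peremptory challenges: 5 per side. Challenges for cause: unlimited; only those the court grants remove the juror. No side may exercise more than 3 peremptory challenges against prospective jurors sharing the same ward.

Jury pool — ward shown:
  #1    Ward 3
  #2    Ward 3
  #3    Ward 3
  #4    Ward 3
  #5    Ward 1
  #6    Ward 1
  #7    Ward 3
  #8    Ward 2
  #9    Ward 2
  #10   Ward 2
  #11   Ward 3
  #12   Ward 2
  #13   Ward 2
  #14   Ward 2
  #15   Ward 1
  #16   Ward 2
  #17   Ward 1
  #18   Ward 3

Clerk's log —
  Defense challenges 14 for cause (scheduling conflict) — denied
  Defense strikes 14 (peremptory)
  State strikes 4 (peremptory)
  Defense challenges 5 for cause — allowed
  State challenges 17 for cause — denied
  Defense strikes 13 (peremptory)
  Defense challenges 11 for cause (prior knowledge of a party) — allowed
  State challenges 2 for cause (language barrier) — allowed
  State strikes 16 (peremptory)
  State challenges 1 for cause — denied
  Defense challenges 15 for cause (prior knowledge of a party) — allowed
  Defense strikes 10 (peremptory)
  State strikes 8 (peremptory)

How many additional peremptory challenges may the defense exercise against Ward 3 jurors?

2

Defense peremptories so far: #14, #13, #10 — 3 of 5 used, 2 left overall.
Against Ward 3: none yet — per-ward cap 3 leaves 3.
Binding limit: min(2, 3) = 2.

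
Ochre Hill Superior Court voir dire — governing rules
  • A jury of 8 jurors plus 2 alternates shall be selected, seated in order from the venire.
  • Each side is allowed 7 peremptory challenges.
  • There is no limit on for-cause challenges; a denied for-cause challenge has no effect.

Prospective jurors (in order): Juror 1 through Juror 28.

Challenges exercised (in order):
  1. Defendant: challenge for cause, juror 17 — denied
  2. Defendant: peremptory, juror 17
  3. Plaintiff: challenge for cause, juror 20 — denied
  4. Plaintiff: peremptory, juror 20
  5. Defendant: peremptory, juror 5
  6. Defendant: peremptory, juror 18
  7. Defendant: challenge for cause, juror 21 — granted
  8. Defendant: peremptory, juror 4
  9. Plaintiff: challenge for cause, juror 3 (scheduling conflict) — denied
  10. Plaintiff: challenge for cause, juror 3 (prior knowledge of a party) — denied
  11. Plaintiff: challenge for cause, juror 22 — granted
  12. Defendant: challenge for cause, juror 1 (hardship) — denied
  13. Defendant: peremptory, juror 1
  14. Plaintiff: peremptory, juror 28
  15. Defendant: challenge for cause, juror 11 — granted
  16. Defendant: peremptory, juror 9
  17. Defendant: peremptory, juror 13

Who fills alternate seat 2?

Removed: #1, #4, #5, #9, #11, #13, #17, #18, #20, #21, #22, #28. (#3 stays — for-cause denied.)
Seating in order: seats 1–8 → #2, #3, #6, #7, #8, #10, #12, #14; alternates → #15, #16.
So alternate 2 is #16.

16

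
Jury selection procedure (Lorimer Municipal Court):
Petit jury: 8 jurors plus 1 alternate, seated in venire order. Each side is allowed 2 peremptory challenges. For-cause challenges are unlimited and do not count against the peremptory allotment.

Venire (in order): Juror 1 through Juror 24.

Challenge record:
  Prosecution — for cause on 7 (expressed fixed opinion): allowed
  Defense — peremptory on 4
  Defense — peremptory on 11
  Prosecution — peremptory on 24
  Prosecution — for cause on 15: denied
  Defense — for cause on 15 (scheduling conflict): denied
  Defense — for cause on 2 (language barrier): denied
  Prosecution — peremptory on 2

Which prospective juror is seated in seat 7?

Removed: #2, #4, #7, #11, #24. (#15 stays — for-cause denied.)
Seating in order: seats 1–8 → #1, #3, #5, #6, #8, #9, #10, #12; alternates → #13.
So seat 7 is #10.

10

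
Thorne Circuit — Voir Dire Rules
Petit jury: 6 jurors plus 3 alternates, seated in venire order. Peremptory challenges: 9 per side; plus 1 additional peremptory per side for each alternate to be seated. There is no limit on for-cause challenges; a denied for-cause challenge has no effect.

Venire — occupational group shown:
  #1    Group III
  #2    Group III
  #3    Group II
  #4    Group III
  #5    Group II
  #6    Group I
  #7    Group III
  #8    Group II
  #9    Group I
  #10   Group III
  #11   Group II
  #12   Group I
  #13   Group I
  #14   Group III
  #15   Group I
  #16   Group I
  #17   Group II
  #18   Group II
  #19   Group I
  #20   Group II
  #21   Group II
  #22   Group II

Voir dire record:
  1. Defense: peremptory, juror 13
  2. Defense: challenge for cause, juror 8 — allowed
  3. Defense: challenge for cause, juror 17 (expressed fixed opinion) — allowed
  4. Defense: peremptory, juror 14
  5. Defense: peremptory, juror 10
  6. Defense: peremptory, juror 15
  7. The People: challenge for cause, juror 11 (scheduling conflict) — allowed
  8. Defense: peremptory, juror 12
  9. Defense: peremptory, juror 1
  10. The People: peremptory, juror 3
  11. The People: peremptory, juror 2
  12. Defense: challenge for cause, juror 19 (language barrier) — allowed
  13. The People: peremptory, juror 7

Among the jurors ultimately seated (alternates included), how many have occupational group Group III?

Removed: #1, #2, #3, #7, #8, #10, #11, #12, #13, #14, #15, #17, #19.
Seated (9 incl. alternates): #4, #5, #6, #9, #16, #18, #20, #21, #22.
Of those, in Group III: #4 → 1.

1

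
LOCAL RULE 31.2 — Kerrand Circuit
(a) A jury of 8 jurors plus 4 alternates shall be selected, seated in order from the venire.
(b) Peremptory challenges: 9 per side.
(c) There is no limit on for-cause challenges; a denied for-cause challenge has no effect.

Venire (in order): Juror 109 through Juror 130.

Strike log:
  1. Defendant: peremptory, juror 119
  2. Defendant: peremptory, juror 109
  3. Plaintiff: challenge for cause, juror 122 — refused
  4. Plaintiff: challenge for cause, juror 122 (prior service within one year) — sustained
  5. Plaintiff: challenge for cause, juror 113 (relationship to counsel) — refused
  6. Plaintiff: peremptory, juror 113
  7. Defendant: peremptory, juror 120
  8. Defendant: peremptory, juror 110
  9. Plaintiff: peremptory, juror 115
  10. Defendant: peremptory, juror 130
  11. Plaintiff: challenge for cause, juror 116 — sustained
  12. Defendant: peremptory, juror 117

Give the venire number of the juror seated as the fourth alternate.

Removed: #109, #110, #113, #115, #116, #117, #119, #120, #122, #130.
Filling seats in venire order through position 12: #111, #112, #114, #118, #121, #123, #124, #125, #126, #127, #128, #129.
So alternate 4 is #129.

129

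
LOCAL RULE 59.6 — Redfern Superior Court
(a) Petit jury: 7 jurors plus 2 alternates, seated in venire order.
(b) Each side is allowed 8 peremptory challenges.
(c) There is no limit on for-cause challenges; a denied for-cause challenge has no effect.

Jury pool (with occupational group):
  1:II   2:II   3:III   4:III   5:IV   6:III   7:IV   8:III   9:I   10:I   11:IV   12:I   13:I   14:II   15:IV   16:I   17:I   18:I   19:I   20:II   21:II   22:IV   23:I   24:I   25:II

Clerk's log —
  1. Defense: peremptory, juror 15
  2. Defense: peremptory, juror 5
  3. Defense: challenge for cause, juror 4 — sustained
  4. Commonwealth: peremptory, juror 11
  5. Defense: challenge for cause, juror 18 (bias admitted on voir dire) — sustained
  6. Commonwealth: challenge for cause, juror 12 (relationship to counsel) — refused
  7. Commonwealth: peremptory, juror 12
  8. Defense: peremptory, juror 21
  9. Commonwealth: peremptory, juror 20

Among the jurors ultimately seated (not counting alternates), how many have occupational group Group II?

Removed: #4, #5, #11, #12, #15, #18, #20, #21.
Seated jurors 1–7: #1, #2, #3, #6, #7, #8, #9 (alternates #10, #13 not counted).
Of those, in Group II: #1, #2 → 2.

2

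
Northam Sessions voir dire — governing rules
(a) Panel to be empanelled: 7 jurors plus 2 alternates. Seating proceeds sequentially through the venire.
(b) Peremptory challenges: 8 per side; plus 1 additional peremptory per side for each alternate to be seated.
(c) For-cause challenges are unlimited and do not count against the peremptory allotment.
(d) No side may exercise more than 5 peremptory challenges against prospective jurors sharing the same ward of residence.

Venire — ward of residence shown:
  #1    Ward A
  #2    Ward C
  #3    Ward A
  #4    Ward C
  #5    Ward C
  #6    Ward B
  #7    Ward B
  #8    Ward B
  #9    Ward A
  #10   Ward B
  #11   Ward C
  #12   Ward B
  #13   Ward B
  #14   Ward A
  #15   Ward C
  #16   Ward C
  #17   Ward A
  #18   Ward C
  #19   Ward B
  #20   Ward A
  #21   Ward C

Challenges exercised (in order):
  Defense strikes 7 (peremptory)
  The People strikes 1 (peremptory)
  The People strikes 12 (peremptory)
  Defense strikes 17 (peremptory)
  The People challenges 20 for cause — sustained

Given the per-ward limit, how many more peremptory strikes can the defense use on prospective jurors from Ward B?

Defense peremptories so far: #7, #17 — 2 of 10 used, 8 left overall.
Against Ward B: #7 — 1 used; per-ward cap 5 leaves 4.
Binding limit: min(8, 4) = 4.

4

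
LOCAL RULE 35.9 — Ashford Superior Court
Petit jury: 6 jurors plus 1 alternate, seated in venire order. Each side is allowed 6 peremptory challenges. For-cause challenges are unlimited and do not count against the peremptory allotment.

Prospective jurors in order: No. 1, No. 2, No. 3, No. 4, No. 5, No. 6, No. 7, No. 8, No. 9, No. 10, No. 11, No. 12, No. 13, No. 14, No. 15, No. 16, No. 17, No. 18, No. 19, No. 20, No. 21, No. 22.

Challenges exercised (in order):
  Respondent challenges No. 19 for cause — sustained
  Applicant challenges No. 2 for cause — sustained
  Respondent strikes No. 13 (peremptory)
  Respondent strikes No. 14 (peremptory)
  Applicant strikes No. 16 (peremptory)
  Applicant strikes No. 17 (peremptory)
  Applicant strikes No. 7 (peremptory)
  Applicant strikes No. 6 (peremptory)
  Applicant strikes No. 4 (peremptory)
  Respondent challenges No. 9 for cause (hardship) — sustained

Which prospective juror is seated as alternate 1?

12

Removed: #2, #4, #6, #7, #9, #13, #14, #16, #17, #19.
Seating in order: seats 1–6 → #1, #3, #5, #8, #10, #11; alternates → #12.
So alternate 1 is #12.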